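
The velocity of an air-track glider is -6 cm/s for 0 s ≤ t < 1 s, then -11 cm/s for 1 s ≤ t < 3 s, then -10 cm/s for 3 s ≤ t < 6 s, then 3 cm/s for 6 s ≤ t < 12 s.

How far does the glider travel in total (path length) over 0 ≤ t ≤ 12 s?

Distance (not displacement) is the total path length: add the absolute areas under v-t.
0–1 s: |-6| × 1 = 6 cm
1–3 s: |-11| × 2 = 22 cm
3–6 s: |-10| × 3 = 30 cm
6–12 s: |3| × 6 = 18 cm
Total distance = 76 cm

76 cm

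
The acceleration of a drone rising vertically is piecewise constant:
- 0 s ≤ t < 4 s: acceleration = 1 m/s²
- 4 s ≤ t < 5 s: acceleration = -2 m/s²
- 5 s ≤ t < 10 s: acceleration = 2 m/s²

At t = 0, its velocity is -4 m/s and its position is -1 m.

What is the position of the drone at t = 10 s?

On each constant-a segment, Δv = aΔt and Δx = v₀Δt + ½aΔt²; chain segment to segment.
0–4 s: v starts -4 m/s; Δx = -4·4 + ½·1·4² = -8 m; v ends 0 m/s.
4–5 s: v starts 0 m/s; Δx = 0·1 + ½·-2·1² = -1 m; v ends -2 m/s.
5–10 s: v starts -2 m/s; Δx = -2·5 + ½·2·5² = 15 m; v ends 8 m/s.
x(10) = -1 + Σ Δx = 5 m.

5 m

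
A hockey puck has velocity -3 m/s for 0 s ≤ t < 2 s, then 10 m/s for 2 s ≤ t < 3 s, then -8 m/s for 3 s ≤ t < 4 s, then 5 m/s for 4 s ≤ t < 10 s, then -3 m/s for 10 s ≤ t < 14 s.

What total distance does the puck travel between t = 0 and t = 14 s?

66 m

Total distance travelled is ∫|v| dt — sum the magnitudes of each area piece.
0–2 s: |-3| × 2 = 6 m
2–3 s: |10| × 1 = 10 m
3–4 s: |-8| × 1 = 8 m
4–10 s: |5| × 6 = 30 m
10–14 s: |-3| × 4 = 12 m
Total distance = 66 m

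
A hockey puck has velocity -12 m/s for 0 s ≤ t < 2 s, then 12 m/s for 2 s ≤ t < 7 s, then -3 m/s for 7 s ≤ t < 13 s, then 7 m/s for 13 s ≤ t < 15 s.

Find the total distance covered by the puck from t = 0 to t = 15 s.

116 m

Distance (not displacement) is the total path length: add the absolute areas under v-t.
0–2 s: |-12| × 2 = 24 m
2–7 s: |12| × 5 = 60 m
7–13 s: |-3| × 6 = 18 m
13–15 s: |7| × 2 = 14 m
Total distance = 116 m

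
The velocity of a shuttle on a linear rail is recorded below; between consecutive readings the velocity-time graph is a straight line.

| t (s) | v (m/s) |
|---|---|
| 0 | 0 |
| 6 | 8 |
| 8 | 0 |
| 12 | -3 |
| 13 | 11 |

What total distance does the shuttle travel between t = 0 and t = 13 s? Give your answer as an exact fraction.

597/14 m

Total distance travelled is ∫|v| dt — sum the magnitudes of each area piece.
0–6 s: |½(0 + 8)(6)| = 24 m
6–8 s: |½(8 + 0)(2)| = 8 m
8–12 s: |½(0 + -3)(4)| = 6 m
12–13 s: v = 0 at t = 171/14 s; triangle areas 9/28 + 121/28 = 65/14 m
Total distance = 597/14 m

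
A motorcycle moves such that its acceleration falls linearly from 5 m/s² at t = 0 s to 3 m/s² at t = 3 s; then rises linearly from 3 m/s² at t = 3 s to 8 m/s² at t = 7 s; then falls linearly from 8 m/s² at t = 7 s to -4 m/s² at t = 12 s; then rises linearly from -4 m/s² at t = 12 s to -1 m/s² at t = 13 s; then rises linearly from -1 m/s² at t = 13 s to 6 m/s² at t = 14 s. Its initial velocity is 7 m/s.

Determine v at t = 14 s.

Δv equals the area under the a-t graph; then v = v₀ + Δv.
0–3 s: ½(5 + 3)(3) = 12 m/s
3–7 s: ½(3 + 8)(4) = 22 m/s
7–12 s: ½(8 + -4)(5) = 10 m/s
12–13 s: ½(-4 + -1)(1) = -2.5 m/s
13–14 s: ½(-1 + 6)(1) = 2.5 m/s
Δv = 44 m/s, so v(14) = 7 + (44) = 51 m/s.

51 m/s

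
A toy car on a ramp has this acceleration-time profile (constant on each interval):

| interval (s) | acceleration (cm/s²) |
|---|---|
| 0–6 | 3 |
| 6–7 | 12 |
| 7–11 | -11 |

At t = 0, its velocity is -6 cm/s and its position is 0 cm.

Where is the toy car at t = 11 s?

44 cm

On each constant-a segment, Δv = aΔt and Δx = v₀Δt + ½aΔt²; chain segment to segment.
0–6 s: v starts -6 cm/s; Δx = -6·6 + ½·3·6² = 18 cm; v ends 12 cm/s.
6–7 s: v starts 12 cm/s; Δx = 12·1 + ½·12·1² = 18 cm; v ends 24 cm/s.
7–11 s: v starts 24 cm/s; Δx = 24·4 + ½·-11·4² = 8 cm; v ends -20 cm/s.
x(11) = 0 + Σ Δx = 44 cm.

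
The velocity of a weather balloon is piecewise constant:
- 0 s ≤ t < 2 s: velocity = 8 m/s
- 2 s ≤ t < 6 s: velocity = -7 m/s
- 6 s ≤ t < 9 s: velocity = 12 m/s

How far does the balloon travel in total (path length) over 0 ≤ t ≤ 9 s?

Distance (not displacement) is the total path length: add the absolute areas under v-t.
0–2 s: |8| × 2 = 16 m
2–6 s: |-7| × 4 = 28 m
6–9 s: |12| × 3 = 36 m
Total distance = 80 m

80 m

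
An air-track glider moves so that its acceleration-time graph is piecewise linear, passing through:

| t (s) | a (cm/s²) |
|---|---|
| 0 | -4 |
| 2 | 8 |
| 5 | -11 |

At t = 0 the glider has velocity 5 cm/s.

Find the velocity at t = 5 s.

4.5 cm/s

Δv equals the area under the a-t graph; then v = v₀ + Δv.
0–2 s: ½(-4 + 8)(2) = 4 cm/s
2–5 s: ½(8 + -11)(3) = -4.5 cm/s
Δv = -0.5 cm/s, so v(5) = 5 + (-0.5) = 4.5 cm/s.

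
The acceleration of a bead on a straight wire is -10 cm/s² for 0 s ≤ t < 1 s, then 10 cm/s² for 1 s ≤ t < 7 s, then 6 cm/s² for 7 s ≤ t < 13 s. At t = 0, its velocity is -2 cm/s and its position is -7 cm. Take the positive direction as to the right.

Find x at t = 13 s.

490 cm

On each constant-a segment, Δv = aΔt and Δx = v₀Δt + ½aΔt²; chain segment to segment.
0–1 s: v starts -2 cm/s; Δx = -2·1 + ½·-10·1² = -7 cm; v ends -12 cm/s.
1–7 s: v starts -12 cm/s; Δx = -12·6 + ½·10·6² = 108 cm; v ends 48 cm/s.
7–13 s: v starts 48 cm/s; Δx = 48·6 + ½·6·6² = 396 cm; v ends 84 cm/s.
x(13) = -7 + Σ Δx = 490 cm.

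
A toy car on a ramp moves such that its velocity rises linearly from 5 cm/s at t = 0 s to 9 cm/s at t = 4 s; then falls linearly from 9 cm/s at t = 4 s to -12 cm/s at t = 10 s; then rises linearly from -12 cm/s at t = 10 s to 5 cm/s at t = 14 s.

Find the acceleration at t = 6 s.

-3.5 cm/s²

Acceleration is the slope of the v-t graph on 4–10 s: (-12 − 9)/(10 − 4) = -3.5 cm/s².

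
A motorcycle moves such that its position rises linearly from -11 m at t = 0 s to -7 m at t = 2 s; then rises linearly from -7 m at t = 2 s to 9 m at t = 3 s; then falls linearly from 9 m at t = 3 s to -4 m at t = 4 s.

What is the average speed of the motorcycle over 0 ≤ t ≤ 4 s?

8.25 m/s

Average speed = (total path length)/(elapsed time); on a piecewise-linear x-t graph the path length is Σ|Δx|.
0–2 s: |Δx| = |-7 − -11| = 4 m
2–3 s: |Δx| = |9 − -7| = 16 m
3–4 s: |Δx| = |-4 − 9| = 13 m
Total path = 33 m; average speed = 33/4 = 8.25 m/s.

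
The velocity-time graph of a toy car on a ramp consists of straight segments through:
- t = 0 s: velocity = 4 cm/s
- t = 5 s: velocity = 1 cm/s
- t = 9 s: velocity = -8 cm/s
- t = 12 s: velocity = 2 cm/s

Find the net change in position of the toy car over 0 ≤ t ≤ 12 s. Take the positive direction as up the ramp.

Net displacement equals the area under the velocity-time graph (areas below the axis count negative).
0–5 s: ½(4 + 1)(5) = 12.5 cm
5–9 s: ½(1 + -8)(4) = -14 cm
9–12 s: ½(-8 + 2)(3) = -9 cm
Net displacement = -10.5 cm

-10.5 cm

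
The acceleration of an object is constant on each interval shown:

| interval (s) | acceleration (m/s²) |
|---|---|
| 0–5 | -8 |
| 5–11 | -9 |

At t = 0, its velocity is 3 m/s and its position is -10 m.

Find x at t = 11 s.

On each constant-a segment, Δv = aΔt and Δx = v₀Δt + ½aΔt²; chain segment to segment.
0–5 s: v starts 3 m/s; Δx = 3·5 + ½·-8·5² = -85 m; v ends -37 m/s.
5–11 s: v starts -37 m/s; Δx = -37·6 + ½·-9·6² = -384 m; v ends -91 m/s.
x(11) = -10 + Σ Δx = -479 m.

-479 m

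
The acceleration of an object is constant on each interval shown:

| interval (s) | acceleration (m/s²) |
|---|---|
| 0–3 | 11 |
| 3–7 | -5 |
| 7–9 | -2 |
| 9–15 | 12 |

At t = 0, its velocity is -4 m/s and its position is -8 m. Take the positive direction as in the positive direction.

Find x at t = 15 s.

On each constant-a segment, Δv = aΔt and Δx = v₀Δt + ½aΔt²; chain segment to segment.
0–3 s: v starts -4 m/s; Δx = -4·3 + ½·11·3² = 37.5 m; v ends 29 m/s.
3–7 s: v starts 29 m/s; Δx = 29·4 + ½·-5·4² = 76 m; v ends 9 m/s.
7–9 s: v starts 9 m/s; Δx = 9·2 + ½·-2·2² = 14 m; v ends 5 m/s.
9–15 s: v starts 5 m/s; Δx = 5·6 + ½·12·6² = 246 m; v ends 77 m/s.
x(15) = -8 + Σ Δx = 365.5 m.

365.5 m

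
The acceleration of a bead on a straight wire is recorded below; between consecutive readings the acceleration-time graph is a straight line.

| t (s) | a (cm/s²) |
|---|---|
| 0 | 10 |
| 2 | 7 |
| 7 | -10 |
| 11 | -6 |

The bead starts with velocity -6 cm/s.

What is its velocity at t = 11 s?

Δv equals the area under the a-t graph; then v = v₀ + Δv.
0–2 s: ½(10 + 7)(2) = 17 cm/s
2–7 s: ½(7 + -10)(5) = -7.5 cm/s
7–11 s: ½(-10 + -6)(4) = -32 cm/s
Δv = -22.5 cm/s, so v(11) = -6 + (-22.5) = -28.5 cm/s.

-28.5 cm/s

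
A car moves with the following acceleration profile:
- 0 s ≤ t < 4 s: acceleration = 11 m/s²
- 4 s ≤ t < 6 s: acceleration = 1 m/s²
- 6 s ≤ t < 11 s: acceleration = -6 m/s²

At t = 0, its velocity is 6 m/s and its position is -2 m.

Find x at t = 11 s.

On each constant-a segment, Δv = aΔt and Δx = v₀Δt + ½aΔt²; chain segment to segment.
0–4 s: v starts 6 m/s; Δx = 6·4 + ½·11·4² = 112 m; v ends 50 m/s.
4–6 s: v starts 50 m/s; Δx = 50·2 + ½·1·2² = 102 m; v ends 52 m/s.
6–11 s: v starts 52 m/s; Δx = 52·5 + ½·-6·5² = 185 m; v ends 22 m/s.
x(11) = -2 + Σ Δx = 397 m.

397 m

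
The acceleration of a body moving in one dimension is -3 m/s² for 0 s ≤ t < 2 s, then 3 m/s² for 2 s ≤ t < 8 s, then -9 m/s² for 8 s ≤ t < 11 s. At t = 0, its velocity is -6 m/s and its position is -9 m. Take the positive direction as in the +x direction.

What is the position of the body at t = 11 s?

-67.5 m

On each constant-a segment, Δv = aΔt and Δx = v₀Δt + ½aΔt²; chain segment to segment.
0–2 s: v starts -6 m/s; Δx = -6·2 + ½·-3·2² = -18 m; v ends -12 m/s.
2–8 s: v starts -12 m/s; Δx = -12·6 + ½·3·6² = -18 m; v ends 6 m/s.
8–11 s: v starts 6 m/s; Δx = 6·3 + ½·-9·3² = -22.5 m; v ends -21 m/s.
x(11) = -9 + Σ Δx = -67.5 m.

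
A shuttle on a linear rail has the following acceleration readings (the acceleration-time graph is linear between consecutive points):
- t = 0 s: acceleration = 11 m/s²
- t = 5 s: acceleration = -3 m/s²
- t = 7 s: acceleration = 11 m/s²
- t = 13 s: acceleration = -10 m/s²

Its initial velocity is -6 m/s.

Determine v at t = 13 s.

Δv equals the area under the a-t graph; then v = v₀ + Δv.
0–5 s: ½(11 + -3)(5) = 20 m/s
5–7 s: ½(-3 + 11)(2) = 8 m/s
7–13 s: ½(11 + -10)(6) = 3 m/s
Δv = 31 m/s, so v(13) = -6 + (31) = 25 m/s.

25 m/s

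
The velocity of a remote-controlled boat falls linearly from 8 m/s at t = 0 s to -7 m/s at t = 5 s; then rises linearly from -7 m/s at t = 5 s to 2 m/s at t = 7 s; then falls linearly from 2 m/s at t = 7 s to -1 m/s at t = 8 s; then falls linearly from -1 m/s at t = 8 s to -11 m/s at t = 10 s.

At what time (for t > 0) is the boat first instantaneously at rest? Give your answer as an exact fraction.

v changes sign on 0–5 s (from 8 to -7); the graph is linear there, so v = 0 at t = 0 + (-8)·(5 − 0)/(-7 − 8) = 8/3 s.

t = 8/3 s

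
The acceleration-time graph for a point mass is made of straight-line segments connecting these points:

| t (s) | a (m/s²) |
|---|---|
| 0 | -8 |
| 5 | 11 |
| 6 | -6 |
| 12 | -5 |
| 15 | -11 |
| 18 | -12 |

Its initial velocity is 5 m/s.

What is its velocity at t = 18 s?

Δv equals the area under the a-t graph; then v = v₀ + Δv.
0–5 s: ½(-8 + 11)(5) = 7.5 m/s
5–6 s: ½(11 + -6)(1) = 2.5 m/s
6–12 s: ½(-6 + -5)(6) = -33 m/s
12–15 s: ½(-5 + -11)(3) = -24 m/s
15–18 s: ½(-11 + -12)(3) = -34.5 m/s
Δv = -81.5 m/s, so v(18) = 5 + (-81.5) = -76.5 m/s.

-76.5 m/s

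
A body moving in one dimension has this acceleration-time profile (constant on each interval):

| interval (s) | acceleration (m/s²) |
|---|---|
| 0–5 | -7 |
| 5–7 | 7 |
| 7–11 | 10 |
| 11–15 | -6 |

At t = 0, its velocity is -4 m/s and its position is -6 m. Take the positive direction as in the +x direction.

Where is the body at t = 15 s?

On each constant-a segment, Δv = aΔt and Δx = v₀Δt + ½aΔt²; chain segment to segment.
0–5 s: v starts -4 m/s; Δx = -4·5 + ½·-7·5² = -107.5 m; v ends -39 m/s.
5–7 s: v starts -39 m/s; Δx = -39·2 + ½·7·2² = -64 m; v ends -25 m/s.
7–11 s: v starts -25 m/s; Δx = -25·4 + ½·10·4² = -20 m; v ends 15 m/s.
11–15 s: v starts 15 m/s; Δx = 15·4 + ½·-6·4² = 12 m; v ends -9 m/s.
x(15) = -6 + Σ Δx = -185.5 m.

-185.5 m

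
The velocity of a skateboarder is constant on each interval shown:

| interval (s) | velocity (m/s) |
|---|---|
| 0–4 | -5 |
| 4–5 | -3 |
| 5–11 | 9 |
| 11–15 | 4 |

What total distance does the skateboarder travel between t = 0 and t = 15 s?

93 m

Distance (not displacement) is the total path length: add the absolute areas under v-t.
0–4 s: |-5| × 4 = 20 m
4–5 s: |-3| × 1 = 3 m
5–11 s: |9| × 6 = 54 m
11–15 s: |4| × 4 = 16 m
Total distance = 93 m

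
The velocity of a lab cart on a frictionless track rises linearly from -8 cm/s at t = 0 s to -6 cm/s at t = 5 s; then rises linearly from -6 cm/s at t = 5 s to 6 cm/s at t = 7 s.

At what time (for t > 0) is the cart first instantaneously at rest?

t = 6 s

v changes sign on 5–7 s (from -6 to 6); the graph is linear there, so v = 0 at t = 5 + (6)·(7 − 5)/(6 − -6) = 6 s.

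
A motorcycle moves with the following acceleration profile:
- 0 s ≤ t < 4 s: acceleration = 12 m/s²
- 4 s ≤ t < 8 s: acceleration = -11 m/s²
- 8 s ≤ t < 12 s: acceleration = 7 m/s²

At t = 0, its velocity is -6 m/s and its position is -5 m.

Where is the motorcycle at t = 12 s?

195 m

On each constant-a segment, Δv = aΔt and Δx = v₀Δt + ½aΔt²; chain segment to segment.
0–4 s: v starts -6 m/s; Δx = -6·4 + ½·12·4² = 72 m; v ends 42 m/s.
4–8 s: v starts 42 m/s; Δx = 42·4 + ½·-11·4² = 80 m; v ends -2 m/s.
8–12 s: v starts -2 m/s; Δx = -2·4 + ½·7·4² = 48 m; v ends 26 m/s.
x(12) = -5 + Σ Δx = 195 m.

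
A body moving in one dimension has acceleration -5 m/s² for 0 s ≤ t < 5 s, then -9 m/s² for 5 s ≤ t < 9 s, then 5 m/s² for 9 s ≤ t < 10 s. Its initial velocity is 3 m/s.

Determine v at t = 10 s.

Δv equals the area under the a-t graph; then v = v₀ + Δv.
0–5 s: -5 × 5 = -25 m/s
5–9 s: -9 × 4 = -36 m/s
9–10 s: 5 × 1 = 5 m/s
Δv = -56 m/s, so v(10) = 3 + (-56) = -53 m/s.

-53 m/s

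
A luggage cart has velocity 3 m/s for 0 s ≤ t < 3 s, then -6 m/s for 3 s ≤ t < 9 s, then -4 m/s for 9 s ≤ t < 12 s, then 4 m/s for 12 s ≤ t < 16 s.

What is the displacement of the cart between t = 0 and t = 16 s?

Net displacement equals the area under the velocity-time graph (areas below the axis count negative).
0–3 s: 3 × 3 = 9 m
3–9 s: -6 × 6 = -36 m
9–12 s: -4 × 3 = -12 m
12–16 s: 4 × 4 = 16 m
Net displacement = -23 m

-23 m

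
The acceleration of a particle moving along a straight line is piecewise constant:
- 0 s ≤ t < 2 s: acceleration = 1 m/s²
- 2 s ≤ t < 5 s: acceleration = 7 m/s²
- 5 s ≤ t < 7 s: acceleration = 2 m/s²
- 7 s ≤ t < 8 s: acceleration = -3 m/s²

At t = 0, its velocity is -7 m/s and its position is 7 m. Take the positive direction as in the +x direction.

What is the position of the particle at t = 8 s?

66 m

On each constant-a segment, Δv = aΔt and Δx = v₀Δt + ½aΔt²; chain segment to segment.
0–2 s: v starts -7 m/s; Δx = -7·2 + ½·1·2² = -12 m; v ends -5 m/s.
2–5 s: v starts -5 m/s; Δx = -5·3 + ½·7·3² = 16.5 m; v ends 16 m/s.
5–7 s: v starts 16 m/s; Δx = 16·2 + ½·2·2² = 36 m; v ends 20 m/s.
7–8 s: v starts 20 m/s; Δx = 20·1 + ½·-3·1² = 18.5 m; v ends 17 m/s.
x(8) = 7 + Σ Δx = 66 m.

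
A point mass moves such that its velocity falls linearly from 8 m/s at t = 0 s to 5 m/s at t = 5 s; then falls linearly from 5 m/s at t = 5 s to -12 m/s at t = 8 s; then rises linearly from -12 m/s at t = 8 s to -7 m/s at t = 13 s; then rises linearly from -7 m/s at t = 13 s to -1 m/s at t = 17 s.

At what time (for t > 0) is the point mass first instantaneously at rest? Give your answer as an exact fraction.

v changes sign on 5–8 s (from 5 to -12); the graph is linear there, so v = 0 at t = 5 + (-5)·(8 − 5)/(-12 − 5) = 100/17 s.

t = 100/17 s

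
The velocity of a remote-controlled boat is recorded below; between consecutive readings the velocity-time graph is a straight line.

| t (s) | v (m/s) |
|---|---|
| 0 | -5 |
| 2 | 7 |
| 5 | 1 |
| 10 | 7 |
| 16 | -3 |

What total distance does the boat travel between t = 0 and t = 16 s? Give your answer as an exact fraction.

1667/30 m

Distance (not displacement) is the total path length: add the absolute areas under v-t.
0–2 s: v = 0 at t = 5/6 s; triangle areas 25/12 + 49/12 = 37/6 m
2–5 s: |½(7 + 1)(3)| = 12 m
5–10 s: |½(1 + 7)(5)| = 20 m
10–16 s: v = 0 at t = 14.2 s; triangle areas 14.7 + 2.7 = 17.4 m
Total distance = 1667/30 m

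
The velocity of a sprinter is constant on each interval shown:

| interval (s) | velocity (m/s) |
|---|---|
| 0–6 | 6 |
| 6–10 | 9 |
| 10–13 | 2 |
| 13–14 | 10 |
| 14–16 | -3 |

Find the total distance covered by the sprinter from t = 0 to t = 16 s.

94 m

Total distance travelled is ∫|v| dt — sum the magnitudes of each area piece.
0–6 s: |6| × 6 = 36 m
6–10 s: |9| × 4 = 36 m
10–13 s: |2| × 3 = 6 m
13–14 s: |10| × 1 = 10 m
14–16 s: |-3| × 2 = 6 m
Total distance = 94 m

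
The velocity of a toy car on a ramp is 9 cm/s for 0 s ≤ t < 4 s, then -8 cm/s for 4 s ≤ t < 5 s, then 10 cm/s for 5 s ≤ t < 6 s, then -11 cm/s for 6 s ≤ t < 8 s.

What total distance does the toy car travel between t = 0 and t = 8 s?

76 cm

Distance (not displacement) is the total path length: add the absolute areas under v-t.
0–4 s: |9| × 4 = 36 cm
4–5 s: |-8| × 1 = 8 cm
5–6 s: |10| × 1 = 10 cm
6–8 s: |-11| × 2 = 22 cm
Total distance = 76 cm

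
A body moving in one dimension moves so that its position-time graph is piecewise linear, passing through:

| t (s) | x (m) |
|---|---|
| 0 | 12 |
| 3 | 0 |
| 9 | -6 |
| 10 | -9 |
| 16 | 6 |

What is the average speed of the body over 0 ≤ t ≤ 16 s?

2.25 m/s

Average speed = (total path length)/(elapsed time); on a piecewise-linear x-t graph the path length is Σ|Δx|.
0–3 s: |Δx| = |0 − 12| = 12 m
3–9 s: |Δx| = |-6 − 0| = 6 m
9–10 s: |Δx| = |-9 − -6| = 3 m
10–16 s: |Δx| = |6 − -9| = 15 m
Total path = 36 m; average speed = 36/16 = 2.25 m/s.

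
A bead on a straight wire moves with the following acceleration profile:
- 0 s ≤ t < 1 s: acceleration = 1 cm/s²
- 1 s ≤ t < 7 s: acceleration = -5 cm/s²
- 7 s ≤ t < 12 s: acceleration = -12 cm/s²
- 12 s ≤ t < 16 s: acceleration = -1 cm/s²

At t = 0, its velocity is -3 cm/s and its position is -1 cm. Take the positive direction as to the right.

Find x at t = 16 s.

On each constant-a segment, Δv = aΔt and Δx = v₀Δt + ½aΔt²; chain segment to segment.
0–1 s: v starts -3 cm/s; Δx = -3·1 + ½·1·1² = -2.5 cm; v ends -2 cm/s.
1–7 s: v starts -2 cm/s; Δx = -2·6 + ½·-5·6² = -102 cm; v ends -32 cm/s.
7–12 s: v starts -32 cm/s; Δx = -32·5 + ½·-12·5² = -310 cm; v ends -92 cm/s.
12–16 s: v starts -92 cm/s; Δx = -92·4 + ½·-1·4² = -376 cm; v ends -96 cm/s.
x(16) = -1 + Σ Δx = -791.5 cm.

-791.5 cm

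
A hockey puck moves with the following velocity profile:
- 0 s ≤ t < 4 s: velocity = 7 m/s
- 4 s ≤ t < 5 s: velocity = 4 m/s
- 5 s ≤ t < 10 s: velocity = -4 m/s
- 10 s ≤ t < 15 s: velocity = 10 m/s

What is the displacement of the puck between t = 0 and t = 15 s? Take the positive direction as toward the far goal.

Net displacement equals the area under the velocity-time graph (areas below the axis count negative).
0–4 s: 7 × 4 = 28 m
4–5 s: 4 × 1 = 4 m
5–10 s: -4 × 5 = -20 m
10–15 s: 10 × 5 = 50 m
Net displacement = 62 m

62 m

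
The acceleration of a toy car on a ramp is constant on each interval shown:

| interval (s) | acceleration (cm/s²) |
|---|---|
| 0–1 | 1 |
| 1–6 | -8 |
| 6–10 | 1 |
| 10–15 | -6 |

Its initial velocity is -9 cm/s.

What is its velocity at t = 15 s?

-74 cm/s

Δv equals the area under the a-t graph; then v = v₀ + Δv.
0–1 s: 1 × 1 = 1 cm/s
1–6 s: -8 × 5 = -40 cm/s
6–10 s: 1 × 4 = 4 cm/s
10–15 s: -6 × 5 = -30 cm/s
Δv = -65 cm/s, so v(15) = -9 + (-65) = -74 cm/s.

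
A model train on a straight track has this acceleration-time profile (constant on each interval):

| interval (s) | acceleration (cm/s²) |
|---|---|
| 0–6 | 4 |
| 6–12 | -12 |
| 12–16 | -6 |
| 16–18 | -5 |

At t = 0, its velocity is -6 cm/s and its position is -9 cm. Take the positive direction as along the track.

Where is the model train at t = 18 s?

On each constant-a segment, Δv = aΔt and Δx = v₀Δt + ½aΔt²; chain segment to segment.
0–6 s: v starts -6 cm/s; Δx = -6·6 + ½·4·6² = 36 cm; v ends 18 cm/s.
6–12 s: v starts 18 cm/s; Δx = 18·6 + ½·-12·6² = -108 cm; v ends -54 cm/s.
12–16 s: v starts -54 cm/s; Δx = -54·4 + ½·-6·4² = -264 cm; v ends -78 cm/s.
16–18 s: v starts -78 cm/s; Δx = -78·2 + ½·-5·2² = -166 cm; v ends -88 cm/s.
x(18) = -9 + Σ Δx = -511 cm.

-511 cm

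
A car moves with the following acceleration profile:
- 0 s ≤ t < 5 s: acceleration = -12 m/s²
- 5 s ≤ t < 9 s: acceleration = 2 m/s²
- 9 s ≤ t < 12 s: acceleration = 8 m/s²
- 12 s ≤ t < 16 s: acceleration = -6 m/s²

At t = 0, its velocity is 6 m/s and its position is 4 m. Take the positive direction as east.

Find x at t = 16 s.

On each constant-a segment, Δv = aΔt and Δx = v₀Δt + ½aΔt²; chain segment to segment.
0–5 s: v starts 6 m/s; Δx = 6·5 + ½·-12·5² = -120 m; v ends -54 m/s.
5–9 s: v starts -54 m/s; Δx = -54·4 + ½·2·4² = -200 m; v ends -46 m/s.
9–12 s: v starts -46 m/s; Δx = -46·3 + ½·8·3² = -102 m; v ends -22 m/s.
12–16 s: v starts -22 m/s; Δx = -22·4 + ½·-6·4² = -136 m; v ends -46 m/s.
x(16) = 4 + Σ Δx = -554 m.

-554 m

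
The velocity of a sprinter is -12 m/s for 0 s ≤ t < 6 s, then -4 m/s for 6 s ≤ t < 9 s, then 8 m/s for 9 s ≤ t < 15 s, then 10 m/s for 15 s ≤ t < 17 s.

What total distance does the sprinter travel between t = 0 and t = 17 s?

Total distance travelled is ∫|v| dt — sum the magnitudes of each area piece.
0–6 s: |-12| × 6 = 72 m
6–9 s: |-4| × 3 = 12 m
9–15 s: |8| × 6 = 48 m
15–17 s: |10| × 2 = 20 m
Total distance = 152 m

152 m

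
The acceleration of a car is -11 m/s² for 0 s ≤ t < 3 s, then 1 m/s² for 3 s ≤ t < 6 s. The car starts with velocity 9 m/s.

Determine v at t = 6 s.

Δv equals the area under the a-t graph; then v = v₀ + Δv.
0–3 s: -11 × 3 = -33 m/s
3–6 s: 1 × 3 = 3 m/s
Δv = -30 m/s, so v(6) = 9 + (-30) = -21 m/s.

-21 m/s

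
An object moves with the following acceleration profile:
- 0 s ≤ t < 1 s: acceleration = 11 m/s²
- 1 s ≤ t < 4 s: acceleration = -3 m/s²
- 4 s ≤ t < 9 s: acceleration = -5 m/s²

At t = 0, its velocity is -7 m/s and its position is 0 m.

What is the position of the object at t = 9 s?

-90.5 m

On each constant-a segment, Δv = aΔt and Δx = v₀Δt + ½aΔt²; chain segment to segment.
0–1 s: v starts -7 m/s; Δx = -7·1 + ½·11·1² = -1.5 m; v ends 4 m/s.
1–4 s: v starts 4 m/s; Δx = 4·3 + ½·-3·3² = -1.5 m; v ends -5 m/s.
4–9 s: v starts -5 m/s; Δx = -5·5 + ½·-5·5² = -87.5 m; v ends -30 m/s.
x(9) = 0 + Σ Δx = -90.5 m.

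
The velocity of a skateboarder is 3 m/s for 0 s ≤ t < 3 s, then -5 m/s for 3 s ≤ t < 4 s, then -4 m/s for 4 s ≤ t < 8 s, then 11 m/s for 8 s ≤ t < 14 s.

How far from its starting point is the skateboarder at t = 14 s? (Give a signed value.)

54 m

Displacement is the signed area under the v-t curve.
0–3 s: 3 × 3 = 9 m
3–4 s: -5 × 1 = -5 m
4–8 s: -4 × 4 = -16 m
8–14 s: 11 × 6 = 66 m
Net displacement = 54 m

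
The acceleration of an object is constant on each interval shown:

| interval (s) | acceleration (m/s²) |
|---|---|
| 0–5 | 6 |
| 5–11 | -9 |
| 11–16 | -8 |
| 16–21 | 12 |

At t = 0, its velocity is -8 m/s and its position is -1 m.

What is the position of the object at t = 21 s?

-466 m

On each constant-a segment, Δv = aΔt and Δx = v₀Δt + ½aΔt²; chain segment to segment.
0–5 s: v starts -8 m/s; Δx = -8·5 + ½·6·5² = 35 m; v ends 22 m/s.
5–11 s: v starts 22 m/s; Δx = 22·6 + ½·-9·6² = -30 m; v ends -32 m/s.
11–16 s: v starts -32 m/s; Δx = -32·5 + ½·-8·5² = -260 m; v ends -72 m/s.
16–21 s: v starts -72 m/s; Δx = -72·5 + ½·12·5² = -210 m; v ends -12 m/s.
x(21) = -1 + Σ Δx = -466 m.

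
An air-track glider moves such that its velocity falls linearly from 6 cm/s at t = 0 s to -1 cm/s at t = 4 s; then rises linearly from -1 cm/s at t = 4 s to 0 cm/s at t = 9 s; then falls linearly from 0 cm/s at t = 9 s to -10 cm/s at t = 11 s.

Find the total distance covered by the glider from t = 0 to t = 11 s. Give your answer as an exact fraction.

Distance (not displacement) is the total path length: add the absolute areas under v-t.
0–4 s: v = 0 at t = 24/7 s; triangle areas 72/7 + 2/7 = 74/7 cm
4–9 s: |½(-1 + 0)(5)| = 2.5 cm
9–11 s: |½(0 + -10)(2)| = 10 cm
Total distance = 323/14 cm

323/14 cm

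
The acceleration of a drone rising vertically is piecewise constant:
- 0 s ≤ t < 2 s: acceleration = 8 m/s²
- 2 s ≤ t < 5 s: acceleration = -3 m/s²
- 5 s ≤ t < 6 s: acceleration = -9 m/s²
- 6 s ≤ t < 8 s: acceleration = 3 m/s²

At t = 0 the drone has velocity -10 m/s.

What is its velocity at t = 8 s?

-6 m/s

Δv equals the area under the a-t graph; then v = v₀ + Δv.
0–2 s: 8 × 2 = 16 m/s
2–5 s: -3 × 3 = -9 m/s
5–6 s: -9 × 1 = -9 m/s
6–8 s: 3 × 2 = 6 m/s
Δv = 4 m/s, so v(8) = -10 + (4) = -6 m/s.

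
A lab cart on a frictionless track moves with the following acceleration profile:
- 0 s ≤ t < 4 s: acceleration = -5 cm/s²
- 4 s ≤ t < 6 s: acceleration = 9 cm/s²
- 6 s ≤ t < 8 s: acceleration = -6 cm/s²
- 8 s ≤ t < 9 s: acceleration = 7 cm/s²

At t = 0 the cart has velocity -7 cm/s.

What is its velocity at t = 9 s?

Δv equals the area under the a-t graph; then v = v₀ + Δv.
0–4 s: -5 × 4 = -20 cm/s
4–6 s: 9 × 2 = 18 cm/s
6–8 s: -6 × 2 = -12 cm/s
8–9 s: 7 × 1 = 7 cm/s
Δv = -7 cm/s, so v(9) = -7 + (-7) = -14 cm/s.

-14 cm/s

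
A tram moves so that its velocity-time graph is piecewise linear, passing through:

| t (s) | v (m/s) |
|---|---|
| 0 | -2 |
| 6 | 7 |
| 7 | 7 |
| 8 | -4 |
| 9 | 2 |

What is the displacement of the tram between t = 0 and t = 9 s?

Net displacement equals the area under the velocity-time graph (areas below the axis count negative).
0–6 s: ½(-2 + 7)(6) = 15 m
6–7 s: 7 × 1 = 7 m
7–8 s: ½(7 + -4)(1) = 1.5 m
8–9 s: ½(-4 + 2)(1) = -1 m
Net displacement = 22.5 m

22.5 m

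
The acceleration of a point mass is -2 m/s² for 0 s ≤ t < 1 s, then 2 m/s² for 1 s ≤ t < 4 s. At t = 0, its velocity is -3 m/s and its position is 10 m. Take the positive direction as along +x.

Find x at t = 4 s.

0 m

On each constant-a segment, Δv = aΔt and Δx = v₀Δt + ½aΔt²; chain segment to segment.
0–1 s: v starts -3 m/s; Δx = -3·1 + ½·-2·1² = -4 m; v ends -5 m/s.
1–4 s: v starts -5 m/s; Δx = -5·3 + ½·2·3² = -6 m; v ends 1 m/s.
x(4) = 10 + Σ Δx = 0 m.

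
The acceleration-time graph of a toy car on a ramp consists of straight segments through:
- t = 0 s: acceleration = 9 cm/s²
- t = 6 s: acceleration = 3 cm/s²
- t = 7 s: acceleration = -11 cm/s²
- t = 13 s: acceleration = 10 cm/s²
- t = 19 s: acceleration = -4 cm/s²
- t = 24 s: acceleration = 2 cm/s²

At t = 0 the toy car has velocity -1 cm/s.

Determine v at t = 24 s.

41 cm/s

Δv equals the area under the a-t graph; then v = v₀ + Δv.
0–6 s: ½(9 + 3)(6) = 36 cm/s
6–7 s: ½(3 + -11)(1) = -4 cm/s
7–13 s: ½(-11 + 10)(6) = -3 cm/s
13–19 s: ½(10 + -4)(6) = 18 cm/s
19–24 s: ½(-4 + 2)(5) = -5 cm/s
Δv = 42 cm/s, so v(24) = -1 + (42) = 41 cm/s.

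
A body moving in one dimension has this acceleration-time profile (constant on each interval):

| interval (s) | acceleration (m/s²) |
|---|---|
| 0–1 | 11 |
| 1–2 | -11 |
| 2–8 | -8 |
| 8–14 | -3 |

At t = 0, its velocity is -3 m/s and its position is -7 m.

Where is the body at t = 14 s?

-524 m

On each constant-a segment, Δv = aΔt and Δx = v₀Δt + ½aΔt²; chain segment to segment.
0–1 s: v starts -3 m/s; Δx = -3·1 + ½·11·1² = 2.5 m; v ends 8 m/s.
1–2 s: v starts 8 m/s; Δx = 8·1 + ½·-11·1² = 2.5 m; v ends -3 m/s.
2–8 s: v starts -3 m/s; Δx = -3·6 + ½·-8·6² = -162 m; v ends -51 m/s.
8–14 s: v starts -51 m/s; Δx = -51·6 + ½·-3·6² = -360 m; v ends -69 m/s.
x(14) = -7 + Σ Δx = -524 m.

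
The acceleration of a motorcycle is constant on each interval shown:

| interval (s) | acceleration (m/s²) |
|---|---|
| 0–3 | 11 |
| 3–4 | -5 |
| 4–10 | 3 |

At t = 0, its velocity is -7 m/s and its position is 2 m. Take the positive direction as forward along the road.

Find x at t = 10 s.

On each constant-a segment, Δv = aΔt and Δx = v₀Δt + ½aΔt²; chain segment to segment.
0–3 s: v starts -7 m/s; Δx = -7·3 + ½·11·3² = 28.5 m; v ends 26 m/s.
3–4 s: v starts 26 m/s; Δx = 26·1 + ½·-5·1² = 23.5 m; v ends 21 m/s.
4–10 s: v starts 21 m/s; Δx = 21·6 + ½·3·6² = 180 m; v ends 39 m/s.
x(10) = 2 + Σ Δx = 234 m.

234 m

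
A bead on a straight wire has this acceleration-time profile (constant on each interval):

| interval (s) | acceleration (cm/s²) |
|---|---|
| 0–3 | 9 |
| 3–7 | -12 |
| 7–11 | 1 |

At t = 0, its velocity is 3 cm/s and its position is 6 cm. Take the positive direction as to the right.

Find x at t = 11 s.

On each constant-a segment, Δv = aΔt and Δx = v₀Δt + ½aΔt²; chain segment to segment.
0–3 s: v starts 3 cm/s; Δx = 3·3 + ½·9·3² = 49.5 cm; v ends 30 cm/s.
3–7 s: v starts 30 cm/s; Δx = 30·4 + ½·-12·4² = 24 cm; v ends -18 cm/s.
7–11 s: v starts -18 cm/s; Δx = -18·4 + ½·1·4² = -64 cm; v ends -14 cm/s.
x(11) = 6 + Σ Δx = 15.5 cm.

15.5 cm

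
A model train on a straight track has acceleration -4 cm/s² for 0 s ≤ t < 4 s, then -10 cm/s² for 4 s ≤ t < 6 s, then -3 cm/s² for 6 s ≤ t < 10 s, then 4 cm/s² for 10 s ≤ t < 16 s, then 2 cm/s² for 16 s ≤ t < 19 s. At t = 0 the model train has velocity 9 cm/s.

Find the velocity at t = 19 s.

Δv equals the area under the a-t graph; then v = v₀ + Δv.
0–4 s: -4 × 4 = -16 cm/s
4–6 s: -10 × 2 = -20 cm/s
6–10 s: -3 × 4 = -12 cm/s
10–16 s: 4 × 6 = 24 cm/s
16–19 s: 2 × 3 = 6 cm/s
Δv = -18 cm/s, so v(19) = 9 + (-18) = -9 cm/s.

-9 cm/s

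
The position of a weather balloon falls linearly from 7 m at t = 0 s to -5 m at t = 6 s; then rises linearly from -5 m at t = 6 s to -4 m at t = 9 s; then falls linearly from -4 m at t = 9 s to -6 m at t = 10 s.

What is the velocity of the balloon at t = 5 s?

Velocity is the slope of the x-t graph on 0–6 s: (-5 − 7)/(6 − 0) = -2 m/s.

-2 m/s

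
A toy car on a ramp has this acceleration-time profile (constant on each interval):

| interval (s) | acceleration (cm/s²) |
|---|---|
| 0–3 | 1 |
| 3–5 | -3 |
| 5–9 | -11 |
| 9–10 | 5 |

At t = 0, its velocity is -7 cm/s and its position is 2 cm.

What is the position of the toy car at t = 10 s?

On each constant-a segment, Δv = aΔt and Δx = v₀Δt + ½aΔt²; chain segment to segment.
0–3 s: v starts -7 cm/s; Δx = -7·3 + ½·1·3² = -16.5 cm; v ends -4 cm/s.
3–5 s: v starts -4 cm/s; Δx = -4·2 + ½·-3·2² = -14 cm; v ends -10 cm/s.
5–9 s: v starts -10 cm/s; Δx = -10·4 + ½·-11·4² = -128 cm; v ends -54 cm/s.
9–10 s: v starts -54 cm/s; Δx = -54·1 + ½·5·1² = -51.5 cm; v ends -49 cm/s.
x(10) = 2 + Σ Δx = -208 cm.

-208 cm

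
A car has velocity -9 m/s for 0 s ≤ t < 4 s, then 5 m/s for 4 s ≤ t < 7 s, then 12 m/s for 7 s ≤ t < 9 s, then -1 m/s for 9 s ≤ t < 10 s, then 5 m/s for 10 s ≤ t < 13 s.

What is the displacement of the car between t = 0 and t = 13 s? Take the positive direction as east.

Net displacement equals the area under the velocity-time graph (areas below the axis count negative).
0–4 s: -9 × 4 = -36 m
4–7 s: 5 × 3 = 15 m
7–9 s: 12 × 2 = 24 m
9–10 s: -1 × 1 = -1 m
10–13 s: 5 × 3 = 15 m
Net displacement = 17 m

17 m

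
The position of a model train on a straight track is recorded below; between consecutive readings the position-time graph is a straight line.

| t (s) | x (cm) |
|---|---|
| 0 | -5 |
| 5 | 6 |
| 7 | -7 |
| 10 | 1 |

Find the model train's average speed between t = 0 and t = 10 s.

3.2 cm/s

Average speed = (total path length)/(elapsed time); on a piecewise-linear x-t graph the path length is Σ|Δx|.
0–5 s: |Δx| = |6 − -5| = 11 cm
5–7 s: |Δx| = |-7 − 6| = 13 cm
7–10 s: |Δx| = |1 − -7| = 8 cm
Total path = 32 cm; average speed = 32/10 = 3.2 cm/s.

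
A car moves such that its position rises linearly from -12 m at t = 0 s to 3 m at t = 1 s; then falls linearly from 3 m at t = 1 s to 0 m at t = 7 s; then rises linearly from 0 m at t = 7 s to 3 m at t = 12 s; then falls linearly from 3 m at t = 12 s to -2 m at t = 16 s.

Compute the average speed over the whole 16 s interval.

Average speed = (total path length)/(elapsed time); on a piecewise-linear x-t graph the path length is Σ|Δx|.
0–1 s: |Δx| = |3 − -12| = 15 m
1–7 s: |Δx| = |0 − 3| = 3 m
7–12 s: |Δx| = |3 − 0| = 3 m
12–16 s: |Δx| = |-2 − 3| = 5 m
Total path = 26 m; average speed = 26/16 = 1.625 m/s.

1.625 m/s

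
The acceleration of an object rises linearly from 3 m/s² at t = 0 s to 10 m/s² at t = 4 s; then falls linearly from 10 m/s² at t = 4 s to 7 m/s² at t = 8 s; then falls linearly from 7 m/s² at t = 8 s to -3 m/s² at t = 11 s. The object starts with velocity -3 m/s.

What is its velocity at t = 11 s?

Δv equals the area under the a-t graph; then v = v₀ + Δv.
0–4 s: ½(3 + 10)(4) = 26 m/s
4–8 s: ½(10 + 7)(4) = 34 m/s
8–11 s: ½(7 + -3)(3) = 6 m/s
Δv = 66 m/s, so v(11) = -3 + (66) = 63 m/s.

63 m/s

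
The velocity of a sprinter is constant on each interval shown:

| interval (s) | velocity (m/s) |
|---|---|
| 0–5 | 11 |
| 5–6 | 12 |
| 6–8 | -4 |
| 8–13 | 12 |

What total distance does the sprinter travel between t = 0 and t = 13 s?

Distance (not displacement) is the total path length: add the absolute areas under v-t.
0–5 s: |11| × 5 = 55 m
5–6 s: |12| × 1 = 12 m
6–8 s: |-4| × 2 = 8 m
8–13 s: |12| × 5 = 60 m
Total distance = 135 m

135 m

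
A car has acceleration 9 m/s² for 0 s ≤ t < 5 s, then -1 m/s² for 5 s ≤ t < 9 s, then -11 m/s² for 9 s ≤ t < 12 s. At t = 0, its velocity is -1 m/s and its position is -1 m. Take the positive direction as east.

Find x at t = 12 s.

345 m

On each constant-a segment, Δv = aΔt and Δx = v₀Δt + ½aΔt²; chain segment to segment.
0–5 s: v starts -1 m/s; Δx = -1·5 + ½·9·5² = 107.5 m; v ends 44 m/s.
5–9 s: v starts 44 m/s; Δx = 44·4 + ½·-1·4² = 168 m; v ends 40 m/s.
9–12 s: v starts 40 m/s; Δx = 40·3 + ½·-11·3² = 70.5 m; v ends 7 m/s.
x(12) = -1 + Σ Δx = 345 m.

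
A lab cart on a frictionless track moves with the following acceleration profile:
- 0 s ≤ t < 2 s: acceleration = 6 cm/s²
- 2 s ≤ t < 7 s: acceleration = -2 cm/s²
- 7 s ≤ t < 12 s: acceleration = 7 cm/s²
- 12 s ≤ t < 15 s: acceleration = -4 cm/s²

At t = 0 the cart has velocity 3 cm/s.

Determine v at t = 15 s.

Δv equals the area under the a-t graph; then v = v₀ + Δv.
0–2 s: 6 × 2 = 12 cm/s
2–7 s: -2 × 5 = -10 cm/s
7–12 s: 7 × 5 = 35 cm/s
12–15 s: -4 × 3 = -12 cm/s
Δv = 25 cm/s, so v(15) = 3 + (25) = 28 cm/s.

28 cm/s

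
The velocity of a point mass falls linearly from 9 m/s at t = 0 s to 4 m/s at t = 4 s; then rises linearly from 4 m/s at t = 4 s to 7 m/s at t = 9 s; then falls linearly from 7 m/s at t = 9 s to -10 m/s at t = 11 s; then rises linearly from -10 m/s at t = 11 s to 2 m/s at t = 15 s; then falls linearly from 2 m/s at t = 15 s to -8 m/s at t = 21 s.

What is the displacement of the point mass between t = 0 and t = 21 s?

16.5 m

Net displacement equals the area under the velocity-time graph (areas below the axis count negative).
0–4 s: ½(9 + 4)(4) = 26 m
4–9 s: ½(4 + 7)(5) = 27.5 m
9–11 s: ½(7 + -10)(2) = -3 m
11–15 s: ½(-10 + 2)(4) = -16 m
15–21 s: ½(2 + -8)(6) = -18 m
Net displacement = 16.5 m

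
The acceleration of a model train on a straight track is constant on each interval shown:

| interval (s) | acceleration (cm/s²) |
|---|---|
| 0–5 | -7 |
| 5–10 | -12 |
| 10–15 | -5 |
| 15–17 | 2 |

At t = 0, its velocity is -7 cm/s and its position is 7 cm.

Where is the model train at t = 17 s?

On each constant-a segment, Δv = aΔt and Δx = v₀Δt + ½aΔt²; chain segment to segment.
0–5 s: v starts -7 cm/s; Δx = -7·5 + ½·-7·5² = -122.5 cm; v ends -42 cm/s.
5–10 s: v starts -42 cm/s; Δx = -42·5 + ½·-12·5² = -360 cm; v ends -102 cm/s.
10–15 s: v starts -102 cm/s; Δx = -102·5 + ½·-5·5² = -572.5 cm; v ends -127 cm/s.
15–17 s: v starts -127 cm/s; Δx = -127·2 + ½·2·2² = -250 cm; v ends -123 cm/s.
x(17) = 7 + Σ Δx = -1298 cm.

-1298 cm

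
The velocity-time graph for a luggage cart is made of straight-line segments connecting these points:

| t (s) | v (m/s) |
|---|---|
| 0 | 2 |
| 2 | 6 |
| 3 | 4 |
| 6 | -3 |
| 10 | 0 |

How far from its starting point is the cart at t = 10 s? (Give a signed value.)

Net displacement equals the area under the velocity-time graph (areas below the axis count negative).
0–2 s: ½(2 + 6)(2) = 8 m
2–3 s: ½(6 + 4)(1) = 5 m
3–6 s: ½(4 + -3)(3) = 1.5 m
6–10 s: ½(-3 + 0)(4) = -6 m
Net displacement = 8.5 m

8.5 m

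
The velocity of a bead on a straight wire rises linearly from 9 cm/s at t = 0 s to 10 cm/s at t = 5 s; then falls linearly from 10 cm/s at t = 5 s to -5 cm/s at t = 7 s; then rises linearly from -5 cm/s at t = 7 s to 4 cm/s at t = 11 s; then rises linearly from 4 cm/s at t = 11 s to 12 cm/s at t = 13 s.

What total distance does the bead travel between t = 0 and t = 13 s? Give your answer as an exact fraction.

1457/18 cm

Distance (not displacement) is the total path length: add the absolute areas under v-t.
0–5 s: |½(9 + 10)(5)| = 47.5 cm
5–7 s: v = 0 at t = 19/3 s; triangle areas 20/3 + 5/3 = 25/3 cm
7–11 s: v = 0 at t = 83/9 s; triangle areas 50/9 + 32/9 = 82/9 cm
11–13 s: |½(4 + 12)(2)| = 16 cm
Total distance = 1457/18 cm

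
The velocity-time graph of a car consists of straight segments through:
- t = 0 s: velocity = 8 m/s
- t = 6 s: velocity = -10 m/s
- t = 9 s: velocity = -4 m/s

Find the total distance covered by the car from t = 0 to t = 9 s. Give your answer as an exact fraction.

145/3 m

Total distance travelled is ∫|v| dt — sum the magnitudes of each area piece.
0–6 s: v = 0 at t = 8/3 s; triangle areas 32/3 + 50/3 = 82/3 m
6–9 s: |½(-10 + -4)(3)| = 21 m
Total distance = 145/3 m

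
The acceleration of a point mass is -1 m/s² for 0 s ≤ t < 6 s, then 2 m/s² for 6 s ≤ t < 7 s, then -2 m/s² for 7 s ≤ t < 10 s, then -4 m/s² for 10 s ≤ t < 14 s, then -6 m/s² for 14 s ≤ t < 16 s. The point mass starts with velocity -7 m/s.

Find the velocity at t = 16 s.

Δv equals the area under the a-t graph; then v = v₀ + Δv.
0–6 s: -1 × 6 = -6 m/s
6–7 s: 2 × 1 = 2 m/s
7–10 s: -2 × 3 = -6 m/s
10–14 s: -4 × 4 = -16 m/s
14–16 s: -6 × 2 = -12 m/s
Δv = -38 m/s, so v(16) = -7 + (-38) = -45 m/s.

-45 m/s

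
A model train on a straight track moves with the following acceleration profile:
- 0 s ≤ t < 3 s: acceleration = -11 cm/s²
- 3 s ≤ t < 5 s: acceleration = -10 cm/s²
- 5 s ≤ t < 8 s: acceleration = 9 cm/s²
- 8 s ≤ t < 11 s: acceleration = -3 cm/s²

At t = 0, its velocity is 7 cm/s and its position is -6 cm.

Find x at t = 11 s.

-274.5 cm

On each constant-a segment, Δv = aΔt and Δx = v₀Δt + ½aΔt²; chain segment to segment.
0–3 s: v starts 7 cm/s; Δx = 7·3 + ½·-11·3² = -28.5 cm; v ends -26 cm/s.
3–5 s: v starts -26 cm/s; Δx = -26·2 + ½·-10·2² = -72 cm; v ends -46 cm/s.
5–8 s: v starts -46 cm/s; Δx = -46·3 + ½·9·3² = -97.5 cm; v ends -19 cm/s.
8–11 s: v starts -19 cm/s; Δx = -19·3 + ½·-3·3² = -70.5 cm; v ends -28 cm/s.
x(11) = -6 + Σ Δx = -274.5 cm.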